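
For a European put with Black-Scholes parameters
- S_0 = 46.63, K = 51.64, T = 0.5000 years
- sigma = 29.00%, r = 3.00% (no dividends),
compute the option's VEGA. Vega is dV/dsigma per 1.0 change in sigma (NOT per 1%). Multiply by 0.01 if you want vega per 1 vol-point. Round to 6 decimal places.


Answer: Vega = 12.489564

Derivation:
d1 = -0.3219893882; d2 = -0.5270503547
phi(d1) = 0.3787885609; exp(-qT) = 1.0000000000; exp(-rT) = 0.9851119396
Vega = S * exp(-qT) * phi(d1) * sqrt(T) = 46.6300 * 1.0000000000 * 0.3787885609 * 0.7071067812 = 12.489564


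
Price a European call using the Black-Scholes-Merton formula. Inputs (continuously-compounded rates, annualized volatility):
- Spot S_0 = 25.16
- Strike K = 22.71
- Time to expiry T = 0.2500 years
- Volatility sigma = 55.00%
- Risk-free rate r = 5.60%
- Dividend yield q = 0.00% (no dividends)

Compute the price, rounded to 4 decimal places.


Answer: Price = 4.2112

Derivation:
d1 = (ln(S/K) + (r - q + 0.5*sigma^2) * T) / (sigma * sqrt(T)) = 0.56095482
d2 = d1 - sigma * sqrt(T) = 0.28595482
exp(-rT) = 0.98609754; exp(-qT) = 1.00000000
C = S_0 * exp(-qT) * N(d1) - K * exp(-rT) * N(d2)
N(d1) = 0.71258583; N(d2) = 0.61254364
C = 25.1600 * 1.00000000 * 0.71258583 - 22.7100 * 0.98609754 * 0.61254364 = 4.2112


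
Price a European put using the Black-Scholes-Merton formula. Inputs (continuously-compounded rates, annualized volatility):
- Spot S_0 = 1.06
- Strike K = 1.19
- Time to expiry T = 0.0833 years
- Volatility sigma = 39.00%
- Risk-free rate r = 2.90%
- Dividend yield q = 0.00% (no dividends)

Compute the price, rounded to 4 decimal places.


Answer: Price = 0.1375

Derivation:
d1 = (ln(S/K) + (r - q + 0.5*sigma^2) * T) / (sigma * sqrt(T)) = -0.95000879
d2 = d1 - sigma * sqrt(T) = -1.06256958
exp(-rT) = 0.99758722; exp(-qT) = 1.00000000
P = K * exp(-rT) * N(-d2) - S_0 * exp(-qT) * N(-d1)
N(-d1) = 0.82894611; N(-d2) = 0.85601140
P = 1.1900 * 0.99758722 * 0.85601140 - 1.0600 * 1.00000000 * 0.82894611 = 0.1375


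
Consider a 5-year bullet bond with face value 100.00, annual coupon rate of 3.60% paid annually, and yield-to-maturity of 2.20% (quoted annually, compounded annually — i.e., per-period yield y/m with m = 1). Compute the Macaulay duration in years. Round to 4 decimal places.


Coupon per period c = face * coupon_rate / m = 3.600000
Periods per year m = 1; per-period yield y/m = 0.022000
Number of cashflows N = 5
Cashflows (t years, CF_t, discount factor 1/(1+y/m)^(m*t), PV):
  t = 1.0000: CF_t = 3.600000, DF = 0.978474, PV = 3.522505
  t = 2.0000: CF_t = 3.600000, DF = 0.957411, PV = 3.446678
  t = 3.0000: CF_t = 3.600000, DF = 0.936801, PV = 3.372483
  t = 4.0000: CF_t = 3.600000, DF = 0.916635, PV = 3.299886
  t = 5.0000: CF_t = 103.600000, DF = 0.896903, PV = 92.919160
Price P = sum_t PV_t = 106.560712
Macaulay numerator sum_t t * PV_t:
  t * PV_t at t = 1.0000: 3.522505
  t * PV_t at t = 2.0000: 6.893356
  t * PV_t at t = 3.0000: 10.117450
  t * PV_t at t = 4.0000: 13.199543
  t * PV_t at t = 5.0000: 464.595801
Macaulay duration D = (sum_t t * PV_t) / P = 498.328656 / 106.560712 = 4.676476

Answer: Macaulay duration = 4.6765 years


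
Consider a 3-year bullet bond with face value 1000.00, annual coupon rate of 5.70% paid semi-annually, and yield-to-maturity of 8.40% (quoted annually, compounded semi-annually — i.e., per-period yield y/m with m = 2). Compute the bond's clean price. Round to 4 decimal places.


Answer: Price = 929.6896

Derivation:
Coupon per period c = face * coupon_rate / m = 28.500000
Periods per year m = 2; per-period yield y/m = 0.042000
Number of cashflows N = 6
Cashflows (t years, CF_t, discount factor 1/(1+y/m)^(m*t), PV):
  t = 0.5000: CF_t = 28.500000, DF = 0.959693, PV = 27.351248
  t = 1.0000: CF_t = 28.500000, DF = 0.921010, PV = 26.248798
  t = 1.5000: CF_t = 28.500000, DF = 0.883887, PV = 25.190785
  t = 2.0000: CF_t = 28.500000, DF = 0.848260, PV = 24.175418
  t = 2.5000: CF_t = 28.500000, DF = 0.814069, PV = 23.200977
  t = 3.0000: CF_t = 1028.500000, DF = 0.781257, PV = 803.522389
Price P = sum_t PV_t = 929.689614


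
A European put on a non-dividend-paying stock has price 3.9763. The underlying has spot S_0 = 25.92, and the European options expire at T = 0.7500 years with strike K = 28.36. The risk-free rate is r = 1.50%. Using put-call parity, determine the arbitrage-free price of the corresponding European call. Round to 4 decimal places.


Put-call parity: C - P = S_0 * exp(-qT) - K * exp(-rT).
S_0 * exp(-qT) = 25.9200 * 1.00000000 = 25.92000000
K * exp(-rT) = 28.3600 * 0.98881304 = 28.04273795
C = P + S*exp(-qT) - K*exp(-rT)
C = 3.9763 + 25.92000000 - 28.04273795 = 1.8536

Answer: Call price = 1.8536


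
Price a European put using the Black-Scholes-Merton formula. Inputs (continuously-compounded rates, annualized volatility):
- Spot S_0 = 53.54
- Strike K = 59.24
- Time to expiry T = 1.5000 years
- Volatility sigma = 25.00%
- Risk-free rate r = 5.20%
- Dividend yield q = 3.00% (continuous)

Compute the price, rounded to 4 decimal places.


d1 = (ln(S/K) + (r - q + 0.5*sigma^2) * T) / (sigma * sqrt(T)) = -0.06954249
d2 = d1 - sigma * sqrt(T) = -0.37572871
exp(-rT) = 0.92496443; exp(-qT) = 0.95599748
P = K * exp(-rT) * N(-d2) - S_0 * exp(-qT) * N(-d1)
N(-d1) = 0.52772109; N(-d2) = 0.64644070
P = 59.2400 * 0.92496443 * 0.64644070 - 53.5400 * 0.95599748 * 0.52772109 = 8.4107

Answer: Price = 8.4107


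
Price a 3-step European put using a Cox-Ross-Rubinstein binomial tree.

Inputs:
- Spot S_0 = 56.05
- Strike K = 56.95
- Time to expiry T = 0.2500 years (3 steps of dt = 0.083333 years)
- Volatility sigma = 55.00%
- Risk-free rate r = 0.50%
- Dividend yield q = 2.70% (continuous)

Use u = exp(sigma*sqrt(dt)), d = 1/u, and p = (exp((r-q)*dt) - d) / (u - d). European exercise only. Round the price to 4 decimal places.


Answer: Price = V(0,0) = 7.2847

Derivation:
dt = T/N = 0.083333
u = exp(sigma*sqrt(dt)) = 1.172070; d = 1/u = 0.853191
p = (exp((r-q)*dt) - d) / (u - d) = 0.454646
Discount per step: exp(-r*dt) = 0.999583
Stock lattice S(k, i) with i counting down-moves:
  k=0: S(0,0) = 56.0500
  k=1: S(1,0) = 65.6945; S(1,1) = 47.8214
  k=2: S(2,0) = 76.9986; S(2,1) = 56.0500; S(2,2) = 40.8008
  k=3: S(3,0) = 90.2477; S(3,1) = 65.6945; S(3,2) = 47.8214; S(3,3) = 34.8109
Terminal payoffs V(N, i) = max(K - S_T, 0):
  V(3,0) = 0.000000; V(3,1) = 0.000000; V(3,2) = 9.128620; V(3,3) = 22.139113
Backward induction: V(k, i) = exp(-r*dt) * [p * V(k+1, i) + (1-p) * V(k+1, i+1)].
  V(2,0) = exp(-r*dt) * [p*0.000000 + (1-p)*0.000000] = 0.000000
  V(2,1) = exp(-r*dt) * [p*0.000000 + (1-p)*9.128620] = 4.976253
  V(2,2) = exp(-r*dt) * [p*9.128620 + (1-p)*22.139113] = 16.217182
  V(1,0) = exp(-r*dt) * [p*0.000000 + (1-p)*4.976253] = 2.712687
  V(1,1) = exp(-r*dt) * [p*4.976253 + (1-p)*16.217182] = 11.101908
  V(0,0) = exp(-r*dt) * [p*2.712687 + (1-p)*11.101908] = 7.284744


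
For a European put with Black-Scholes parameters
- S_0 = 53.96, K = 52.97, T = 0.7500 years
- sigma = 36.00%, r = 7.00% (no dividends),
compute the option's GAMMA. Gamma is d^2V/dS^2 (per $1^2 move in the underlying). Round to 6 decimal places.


d1 = 0.3836727193; d2 = 0.0719035739
phi(d1) = 0.3706337462; exp(-qT) = 1.0000000000; exp(-rT) = 0.9488543211
Gamma = exp(-qT) * phi(d1) / (S * sigma * sqrt(T)) = 1.0000000000 * 0.3706337462 / (53.9600 * 0.3600 * 0.8660254038) = 0.022031

Answer: Gamma = 0.022031


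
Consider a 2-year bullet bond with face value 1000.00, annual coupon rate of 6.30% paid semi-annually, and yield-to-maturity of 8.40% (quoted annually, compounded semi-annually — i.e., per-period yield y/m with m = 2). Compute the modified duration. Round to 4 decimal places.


Coupon per period c = face * coupon_rate / m = 31.500000
Periods per year m = 2; per-period yield y/m = 0.042000
Number of cashflows N = 4
Cashflows (t years, CF_t, discount factor 1/(1+y/m)^(m*t), PV):
  t = 0.5000: CF_t = 31.500000, DF = 0.959693, PV = 30.230326
  t = 1.0000: CF_t = 31.500000, DF = 0.921010, PV = 29.011829
  t = 1.5000: CF_t = 31.500000, DF = 0.883887, PV = 27.842447
  t = 2.0000: CF_t = 1031.500000, DF = 0.848260, PV = 874.980464
Price P = sum_t PV_t = 962.065066
First compute Macaulay numerator sum_t t * PV_t:
  t * PV_t at t = 0.5000: 15.115163
  t * PV_t at t = 1.0000: 29.011829
  t * PV_t at t = 1.5000: 41.763670
  t * PV_t at t = 2.0000: 1749.960928
Macaulay duration D = 1835.851591 / 962.065066 = 1.908241
Modified duration = D / (1 + y/m) = 1.908241 / (1 + 0.042000) = 1.831325

Answer: Modified duration = 1.8313


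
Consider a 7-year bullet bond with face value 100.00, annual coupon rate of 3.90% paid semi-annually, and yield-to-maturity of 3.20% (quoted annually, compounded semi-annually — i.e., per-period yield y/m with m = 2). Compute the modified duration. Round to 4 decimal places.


Answer: Modified duration = 6.1158

Derivation:
Coupon per period c = face * coupon_rate / m = 1.950000
Periods per year m = 2; per-period yield y/m = 0.016000
Number of cashflows N = 14
Cashflows (t years, CF_t, discount factor 1/(1+y/m)^(m*t), PV):
  t = 0.5000: CF_t = 1.950000, DF = 0.984252, PV = 1.919291
  t = 1.0000: CF_t = 1.950000, DF = 0.968752, PV = 1.889066
  t = 1.5000: CF_t = 1.950000, DF = 0.953496, PV = 1.859317
  t = 2.0000: CF_t = 1.950000, DF = 0.938480, PV = 1.830037
  t = 2.5000: CF_t = 1.950000, DF = 0.923701, PV = 1.801217
  t = 3.0000: CF_t = 1.950000, DF = 0.909155, PV = 1.772852
  t = 3.5000: CF_t = 1.950000, DF = 0.894837, PV = 1.744933
  t = 4.0000: CF_t = 1.950000, DF = 0.880745, PV = 1.717453
  t = 4.5000: CF_t = 1.950000, DF = 0.866875, PV = 1.690407
  t = 5.0000: CF_t = 1.950000, DF = 0.853224, PV = 1.663786
  t = 5.5000: CF_t = 1.950000, DF = 0.839787, PV = 1.637585
  t = 6.0000: CF_t = 1.950000, DF = 0.826562, PV = 1.611796
  t = 6.5000: CF_t = 1.950000, DF = 0.813545, PV = 1.586414
  t = 7.0000: CF_t = 101.950000, DF = 0.800734, PV = 81.634797
Price P = sum_t PV_t = 104.358951
First compute Macaulay numerator sum_t t * PV_t:
  t * PV_t at t = 0.5000: 0.959646
  t * PV_t at t = 1.0000: 1.889066
  t * PV_t at t = 1.5000: 2.788976
  t * PV_t at t = 2.0000: 3.660073
  t * PV_t at t = 2.5000: 4.503043
  t * PV_t at t = 3.0000: 5.318555
  t * PV_t at t = 3.5000: 6.107264
  t * PV_t at t = 4.0000: 6.869813
  t * PV_t at t = 4.5000: 7.606831
  t * PV_t at t = 5.0000: 8.318931
  t * PV_t at t = 5.5000: 9.006717
  t * PV_t at t = 6.0000: 9.670777
  t * PV_t at t = 6.5000: 10.311688
  t * PV_t at t = 7.0000: 571.443581
Macaulay duration D = 648.454961 / 104.358951 = 6.213698
Modified duration = D / (1 + y/m) = 6.213698 / (1 + 0.016000) = 6.115844


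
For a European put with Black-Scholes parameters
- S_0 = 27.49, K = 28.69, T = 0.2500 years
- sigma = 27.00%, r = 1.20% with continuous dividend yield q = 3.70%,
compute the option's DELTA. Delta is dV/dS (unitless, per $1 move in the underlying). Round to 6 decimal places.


d1 = -0.2952876135; d2 = -0.4302876135
phi(d1) = 0.3819231302; exp(-qT) = 0.9907926496; exp(-rT) = 0.9970044955
N(-d1) = 0.6161129110
Delta = -exp(-qT) * N(-d1) = -0.9907926496 * 0.6161129110 = -0.610440

Answer: Delta = -0.610440


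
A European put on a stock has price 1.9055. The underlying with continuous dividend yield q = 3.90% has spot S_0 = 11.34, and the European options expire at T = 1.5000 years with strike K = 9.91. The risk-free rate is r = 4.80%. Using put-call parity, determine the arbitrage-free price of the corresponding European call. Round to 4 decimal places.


Answer: Call price = 3.3796

Derivation:
Put-call parity: C - P = S_0 * exp(-qT) - K * exp(-rT).
S_0 * exp(-qT) = 11.3400 * 0.94317824 = 10.69564125
K * exp(-rT) = 9.9100 * 0.93053090 = 9.22156118
C = P + S*exp(-qT) - K*exp(-rT)
C = 1.9055 + 10.69564125 - 9.22156118 = 3.3796


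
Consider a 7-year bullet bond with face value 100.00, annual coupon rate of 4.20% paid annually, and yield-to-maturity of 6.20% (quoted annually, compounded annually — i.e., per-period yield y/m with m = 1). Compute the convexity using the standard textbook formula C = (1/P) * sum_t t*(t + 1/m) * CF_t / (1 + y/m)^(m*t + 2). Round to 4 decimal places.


Answer: Convexity = 41.7273

Derivation:
Coupon per period c = face * coupon_rate / m = 4.200000
Periods per year m = 1; per-period yield y/m = 0.062000
Number of cashflows N = 7
Cashflows (t years, CF_t, discount factor 1/(1+y/m)^(m*t), PV):
  t = 1.0000: CF_t = 4.200000, DF = 0.941620, PV = 3.954802
  t = 2.0000: CF_t = 4.200000, DF = 0.886647, PV = 3.723919
  t = 3.0000: CF_t = 4.200000, DF = 0.834885, PV = 3.506515
  t = 4.0000: CF_t = 4.200000, DF = 0.786144, PV = 3.301803
  t = 5.0000: CF_t = 4.200000, DF = 0.740248, PV = 3.109043
  t = 6.0000: CF_t = 4.200000, DF = 0.697032, PV = 2.927536
  t = 7.0000: CF_t = 104.200000, DF = 0.656339, PV = 68.390551
Price P = sum_t PV_t = 88.914170
Convexity numerator sum_t t*(t + 1/m) * CF_t / (1+y/m)^(m*t + 2):
  t = 1.0000: term = 7.013031
  t = 2.0000: term = 19.810821
  t = 3.0000: term = 37.308514
  t = 4.0000: term = 58.550713
  t = 5.0000: term = 82.698747
  t = 6.0000: term = 109.019063
  t = 7.0000: term = 3395.745198
Convexity = (1/P) * sum = 3710.146087 / 88.914170 = 41.727276


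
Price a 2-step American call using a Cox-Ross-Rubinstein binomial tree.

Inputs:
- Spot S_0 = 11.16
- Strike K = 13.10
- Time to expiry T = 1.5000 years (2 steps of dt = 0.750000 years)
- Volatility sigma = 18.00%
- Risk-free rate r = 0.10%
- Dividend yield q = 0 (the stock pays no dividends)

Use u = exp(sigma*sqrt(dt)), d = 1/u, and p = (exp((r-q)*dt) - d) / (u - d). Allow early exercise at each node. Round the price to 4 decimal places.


Answer: Price = V(0,0) = 0.4597

Derivation:
dt = T/N = 0.750000
u = exp(sigma*sqrt(dt)) = 1.168691; d = 1/u = 0.855658
p = (exp((r-q)*dt) - d) / (u - d) = 0.463504
Discount per step: exp(-r*dt) = 0.999250
Stock lattice S(k, i) with i counting down-moves:
  k=0: S(0,0) = 11.1600
  k=1: S(1,0) = 13.0426; S(1,1) = 9.5491
  k=2: S(2,0) = 15.2428; S(2,1) = 11.1600; S(2,2) = 8.1708
Terminal payoffs V(N, i) = max(S_T - K, 0):
  V(2,0) = 2.142767; V(2,1) = 0.000000; V(2,2) = 0.000000
Backward induction: V(k, i) = exp(-r*dt) * [p * V(k+1, i) + (1-p) * V(k+1, i+1)]; then take max(V_cont, immediate exercise) for American.
  V(1,0) = exp(-r*dt) * [p*2.142767 + (1-p)*0.000000] = 0.992437; exercise = 0.000000; V(1,0) = max -> 0.992437
  V(1,1) = exp(-r*dt) * [p*0.000000 + (1-p)*0.000000] = 0.000000; exercise = 0.000000; V(1,1) = max -> 0.000000
  V(0,0) = exp(-r*dt) * [p*0.992437 + (1-p)*0.000000] = 0.459654; exercise = 0.000000; V(0,0) = max -> 0.459654


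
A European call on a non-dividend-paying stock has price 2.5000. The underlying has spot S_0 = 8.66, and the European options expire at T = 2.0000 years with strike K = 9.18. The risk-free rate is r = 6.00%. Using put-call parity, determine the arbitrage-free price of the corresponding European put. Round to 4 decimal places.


Put-call parity: C - P = S_0 * exp(-qT) - K * exp(-rT).
S_0 * exp(-qT) = 8.6600 * 1.00000000 = 8.66000000
K * exp(-rT) = 9.1800 * 0.88692044 = 8.14192961
P = C - S*exp(-qT) + K*exp(-rT)
P = 2.5000 - 8.66000000 + 8.14192961 = 1.9819

Answer: Put price = 1.9819


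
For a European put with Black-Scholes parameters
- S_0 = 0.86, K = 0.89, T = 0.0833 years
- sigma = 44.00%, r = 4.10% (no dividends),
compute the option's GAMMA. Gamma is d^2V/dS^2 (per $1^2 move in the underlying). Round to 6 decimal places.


d1 = -0.1796207301; d2 = -0.3066123834
phi(d1) = 0.3925582534; exp(-qT) = 1.0000000000; exp(-rT) = 0.9965905255
Gamma = exp(-qT) * phi(d1) / (S * sigma * sqrt(T)) = 1.0000000000 * 0.3925582534 / (0.8600 * 0.4400 * 0.2886173938) = 3.594434

Answer: Gamma = 3.594434


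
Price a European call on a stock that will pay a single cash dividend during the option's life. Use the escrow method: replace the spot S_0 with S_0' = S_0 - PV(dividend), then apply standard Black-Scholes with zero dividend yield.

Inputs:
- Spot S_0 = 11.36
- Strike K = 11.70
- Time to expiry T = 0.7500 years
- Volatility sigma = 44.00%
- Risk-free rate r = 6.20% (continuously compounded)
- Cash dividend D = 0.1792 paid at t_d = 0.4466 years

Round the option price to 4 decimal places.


PV(D) = D * exp(-r * t_d) = 0.1792 * 0.97269063 = 0.17430616
S_0' = S_0 - PV(D) = 11.3600 - 0.17430616 = 11.18569384
d1 = (ln(S_0'/K) + (r + sigma^2/2)*T) / (sigma*sqrt(T)) = 0.19458484
d2 = d1 - sigma*sqrt(T) = -0.18646633
exp(-rT) = 0.95456456
N(d1) = 0.57714102; N(d2) = 0.42603954
C = S_0' * N(d1) - K * exp(-rT) * N(d2) = 11.18569384 * 0.57714102 - 11.7000 * 0.95456456 * 0.42603954 = 1.6975

Answer: Price = 1.6975


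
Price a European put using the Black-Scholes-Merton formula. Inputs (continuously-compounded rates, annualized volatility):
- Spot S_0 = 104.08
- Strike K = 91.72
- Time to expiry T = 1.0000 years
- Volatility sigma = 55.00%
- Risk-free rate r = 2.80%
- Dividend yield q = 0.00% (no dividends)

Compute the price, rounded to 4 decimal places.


d1 = (ln(S/K) + (r - q + 0.5*sigma^2) * T) / (sigma * sqrt(T)) = 0.55576250
d2 = d1 - sigma * sqrt(T) = 0.00576250
exp(-rT) = 0.97238837; exp(-qT) = 1.00000000
P = K * exp(-rT) * N(-d2) - S_0 * exp(-qT) * N(-d1)
N(-d1) = 0.28918661; N(-d2) = 0.49770111
P = 91.7200 * 0.97238837 * 0.49770111 - 104.0800 * 1.00000000 * 0.28918661 = 14.2902

Answer: Price = 14.2902


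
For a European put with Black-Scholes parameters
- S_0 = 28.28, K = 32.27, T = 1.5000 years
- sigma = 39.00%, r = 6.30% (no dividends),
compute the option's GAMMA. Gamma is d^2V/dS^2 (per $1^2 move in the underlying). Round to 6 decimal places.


d1 = 0.1603512087; d2 = -0.3172992912
phi(d1) = 0.3938462051; exp(-qT) = 1.0000000000; exp(-rT) = 0.9098277346
Gamma = exp(-qT) * phi(d1) / (S * sigma * sqrt(T)) = 1.0000000000 * 0.3938462051 / (28.2800 * 0.3900 * 1.2247448714) = 0.029157

Answer: Gamma = 0.029157


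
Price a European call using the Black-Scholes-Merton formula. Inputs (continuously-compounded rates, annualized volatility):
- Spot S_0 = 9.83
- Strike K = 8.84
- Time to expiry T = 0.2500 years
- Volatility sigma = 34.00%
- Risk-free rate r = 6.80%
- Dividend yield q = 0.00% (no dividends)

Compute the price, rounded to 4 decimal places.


d1 = (ln(S/K) + (r - q + 0.5*sigma^2) * T) / (sigma * sqrt(T)) = 0.80942387
d2 = d1 - sigma * sqrt(T) = 0.63942387
exp(-rT) = 0.98314368; exp(-qT) = 1.00000000
C = S_0 * exp(-qT) * N(d1) - K * exp(-rT) * N(d2)
N(d1) = 0.79086431; N(d2) = 0.73872639
C = 9.8300 * 1.00000000 * 0.79086431 - 8.8400 * 0.98314368 * 0.73872639 = 1.3539

Answer: Price = 1.3539


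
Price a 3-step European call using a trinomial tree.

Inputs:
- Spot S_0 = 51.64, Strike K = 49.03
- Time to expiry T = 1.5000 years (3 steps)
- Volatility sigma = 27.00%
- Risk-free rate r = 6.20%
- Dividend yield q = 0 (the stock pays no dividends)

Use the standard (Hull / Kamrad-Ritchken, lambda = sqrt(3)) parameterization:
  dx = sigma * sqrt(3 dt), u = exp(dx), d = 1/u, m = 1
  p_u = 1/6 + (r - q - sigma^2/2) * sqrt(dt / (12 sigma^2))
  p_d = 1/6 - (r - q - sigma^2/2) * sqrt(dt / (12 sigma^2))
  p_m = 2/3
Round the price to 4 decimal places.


Answer: Price = V(0,0) = 10.1914

Derivation:
dt = T/N = 0.500000; dx = sigma*sqrt(3*dt) = 0.330681
u = exp(dx) = 1.391916; d = 1/u = 0.718434
p_u = 0.185983, p_m = 0.666667, p_d = 0.147350
Discount per step: exp(-r*dt) = 0.969476
Stock lattice S(k, j) with j the centered position index:
  k=0: S(0,+0) = 51.6400
  k=1: S(1,-1) = 37.0999; S(1,+0) = 51.6400; S(1,+1) = 71.8785
  k=2: S(2,-2) = 26.6539; S(2,-1) = 37.0999; S(2,+0) = 51.6400; S(2,+1) = 71.8785; S(2,+2) = 100.0489
  k=3: S(3,-3) = 19.1491; S(3,-2) = 26.6539; S(3,-1) = 37.0999; S(3,+0) = 51.6400; S(3,+1) = 71.8785; S(3,+2) = 100.0489; S(3,+3) = 139.2596
Terminal payoffs V(N, j) = max(S_T - K, 0):
  V(3,-3) = 0.000000; V(3,-2) = 0.000000; V(3,-1) = 0.000000; V(3,+0) = 2.610000; V(3,+1) = 22.848535; V(3,+2) = 51.018873; V(3,+3) = 90.229613
Backward induction: V(k, j) = exp(-r*dt) * [p_u * V(k+1, j+1) + p_m * V(k+1, j) + p_d * V(k+1, j-1)]
  V(2,-2) = exp(-r*dt) * [p_u*0.000000 + p_m*0.000000 + p_d*0.000000] = 0.000000
  V(2,-1) = exp(-r*dt) * [p_u*2.610000 + p_m*0.000000 + p_d*0.000000] = 0.470598
  V(2,+0) = exp(-r*dt) * [p_u*22.848535 + p_m*2.610000 + p_d*0.000000] = 5.806612
  V(2,+1) = exp(-r*dt) * [p_u*51.018873 + p_m*22.848535 + p_d*2.610000] = 24.339244
  V(2,+2) = exp(-r*dt) * [p_u*90.229613 + p_m*51.018873 + p_d*22.848535] = 52.507268
  V(1,-1) = exp(-r*dt) * [p_u*5.806612 + p_m*0.470598 + p_d*0.000000] = 1.351122
  V(1,+0) = exp(-r*dt) * [p_u*24.339244 + p_m*5.806612 + p_d*0.470598] = 8.208646
  V(1,+1) = exp(-r*dt) * [p_u*52.507268 + p_m*24.339244 + p_d*5.806612] = 26.027725
  V(0,+0) = exp(-r*dt) * [p_u*26.027725 + p_m*8.208646 + p_d*1.351122] = 10.191350


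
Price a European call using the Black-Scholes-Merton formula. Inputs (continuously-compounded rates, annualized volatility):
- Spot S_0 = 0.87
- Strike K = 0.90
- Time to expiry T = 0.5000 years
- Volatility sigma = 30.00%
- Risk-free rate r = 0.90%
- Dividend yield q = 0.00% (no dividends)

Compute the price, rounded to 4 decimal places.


d1 = (ln(S/K) + (r - q + 0.5*sigma^2) * T) / (sigma * sqrt(T)) = -0.03253423
d2 = d1 - sigma * sqrt(T) = -0.24466626
exp(-rT) = 0.99551011; exp(-qT) = 1.00000000
C = S_0 * exp(-qT) * N(d1) - K * exp(-rT) * N(d2)
N(d1) = 0.48702301; N(d2) = 0.40335743
C = 0.8700 * 1.00000000 * 0.48702301 - 0.9000 * 0.99551011 * 0.40335743 = 0.0623

Answer: Price = 0.0623


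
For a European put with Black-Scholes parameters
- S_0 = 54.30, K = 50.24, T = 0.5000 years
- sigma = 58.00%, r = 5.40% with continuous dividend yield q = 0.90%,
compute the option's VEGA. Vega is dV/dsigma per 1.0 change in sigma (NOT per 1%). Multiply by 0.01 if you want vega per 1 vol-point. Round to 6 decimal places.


Answer: Vega = 13.784264

Derivation:
d1 = 0.4494095290; d2 = 0.0392875959
phi(d1) = 0.3606227086; exp(-qT) = 0.9955101098; exp(-rT) = 0.9733612415
Vega = S * exp(-qT) * phi(d1) * sqrt(T) = 54.3000 * 0.9955101098 * 0.3606227086 * 0.7071067812 = 13.784264


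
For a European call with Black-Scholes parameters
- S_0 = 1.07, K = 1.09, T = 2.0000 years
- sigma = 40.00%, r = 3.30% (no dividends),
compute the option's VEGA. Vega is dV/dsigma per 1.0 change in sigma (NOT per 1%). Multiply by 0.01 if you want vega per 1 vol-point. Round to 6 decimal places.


Answer: Vega = 0.564413

Derivation:
d1 = 0.3667779707; d2 = -0.1989074542
phi(d1) = 0.3729907819; exp(-qT) = 1.0000000000; exp(-rT) = 0.9361308643
Vega = S * exp(-qT) * phi(d1) * sqrt(T) = 1.0700 * 1.0000000000 * 0.3729907819 * 1.4142135624 = 0.564413


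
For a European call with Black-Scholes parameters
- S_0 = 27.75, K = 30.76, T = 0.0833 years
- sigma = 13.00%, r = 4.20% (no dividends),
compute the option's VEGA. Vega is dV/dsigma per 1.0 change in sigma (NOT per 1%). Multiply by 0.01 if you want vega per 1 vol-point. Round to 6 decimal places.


d1 = -2.6326261146; d2 = -2.6701463758
phi(d1) = 0.0124716319; exp(-qT) = 1.0000000000; exp(-rT) = 0.9965075130
Vega = S * exp(-qT) * phi(d1) * sqrt(T) = 27.7500 * 1.0000000000 * 0.0124716319 * 0.2886173938 = 0.099887

Answer: Vega = 0.099887


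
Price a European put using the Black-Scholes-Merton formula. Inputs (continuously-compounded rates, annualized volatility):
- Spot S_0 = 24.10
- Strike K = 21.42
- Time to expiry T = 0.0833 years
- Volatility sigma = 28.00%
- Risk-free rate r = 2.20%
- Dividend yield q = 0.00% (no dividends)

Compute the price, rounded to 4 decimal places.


d1 = (ln(S/K) + (r - q + 0.5*sigma^2) * T) / (sigma * sqrt(T)) = 1.52184590
d2 = d1 - sigma * sqrt(T) = 1.44103303
exp(-rT) = 0.99816908; exp(-qT) = 1.00000000
P = K * exp(-rT) * N(-d2) - S_0 * exp(-qT) * N(-d1)
N(-d1) = 0.06402385; N(-d2) = 0.07478768
P = 21.4200 * 0.99816908 * 0.07478768 - 24.1000 * 1.00000000 * 0.06402385 = 0.0560

Answer: Price = 0.0560


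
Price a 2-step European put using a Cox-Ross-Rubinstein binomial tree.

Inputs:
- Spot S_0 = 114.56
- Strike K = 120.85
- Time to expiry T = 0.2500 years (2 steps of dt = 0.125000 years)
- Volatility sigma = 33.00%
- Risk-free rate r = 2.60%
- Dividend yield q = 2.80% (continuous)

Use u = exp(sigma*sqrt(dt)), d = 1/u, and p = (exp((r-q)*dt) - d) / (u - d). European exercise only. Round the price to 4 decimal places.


Answer: Price = V(0,0) = 11.5290

Derivation:
dt = T/N = 0.125000
u = exp(sigma*sqrt(dt)) = 1.123751; d = 1/u = 0.889876
p = (exp((r-q)*dt) - d) / (u - d) = 0.469796
Discount per step: exp(-r*dt) = 0.996755
Stock lattice S(k, i) with i counting down-moves:
  k=0: S(0,0) = 114.5600
  k=1: S(1,0) = 128.7370; S(1,1) = 101.9442
  k=2: S(2,0) = 144.6684; S(2,1) = 114.5600; S(2,2) = 90.7178
Terminal payoffs V(N, i) = max(K - S_T, 0):
  V(2,0) = 0.000000; V(2,1) = 6.290000; V(2,2) = 30.132211
Backward induction: V(k, i) = exp(-r*dt) * [p * V(k+1, i) + (1-p) * V(k+1, i+1)].
  V(1,0) = exp(-r*dt) * [p*0.000000 + (1-p)*6.290000] = 3.324162
  V(1,1) = exp(-r*dt) * [p*6.290000 + (1-p)*30.132211] = 18.869807
  V(0,0) = exp(-r*dt) * [p*3.324162 + (1-p)*18.869807] = 11.528994


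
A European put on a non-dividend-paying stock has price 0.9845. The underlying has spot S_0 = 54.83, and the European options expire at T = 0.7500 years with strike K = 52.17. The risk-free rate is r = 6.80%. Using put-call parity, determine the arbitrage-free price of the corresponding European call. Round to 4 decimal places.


Answer: Call price = 6.2385

Derivation:
Put-call parity: C - P = S_0 * exp(-qT) - K * exp(-rT).
S_0 * exp(-qT) = 54.8300 * 1.00000000 = 54.83000000
K * exp(-rT) = 52.1700 * 0.95027867 = 49.57603824
C = P + S*exp(-qT) - K*exp(-rT)
C = 0.9845 + 54.83000000 - 49.57603824 = 6.2385


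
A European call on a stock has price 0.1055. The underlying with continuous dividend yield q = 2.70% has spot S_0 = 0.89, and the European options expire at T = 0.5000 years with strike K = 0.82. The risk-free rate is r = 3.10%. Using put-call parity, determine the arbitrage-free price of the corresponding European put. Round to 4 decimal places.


Put-call parity: C - P = S_0 * exp(-qT) - K * exp(-rT).
S_0 * exp(-qT) = 0.8900 * 0.98659072 = 0.87806574
K * exp(-rT) = 0.8200 * 0.98461951 = 0.80738800
P = C - S*exp(-qT) + K*exp(-rT)
P = 0.1055 - 0.87806574 + 0.80738800 = 0.0348

Answer: Put price = 0.0348


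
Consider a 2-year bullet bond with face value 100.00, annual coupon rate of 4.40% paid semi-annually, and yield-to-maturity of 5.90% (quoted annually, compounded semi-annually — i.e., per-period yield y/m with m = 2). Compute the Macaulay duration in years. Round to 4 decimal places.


Coupon per period c = face * coupon_rate / m = 2.200000
Periods per year m = 2; per-period yield y/m = 0.029500
Number of cashflows N = 4
Cashflows (t years, CF_t, discount factor 1/(1+y/m)^(m*t), PV):
  t = 0.5000: CF_t = 2.200000, DF = 0.971345, PV = 2.136960
  t = 1.0000: CF_t = 2.200000, DF = 0.943512, PV = 2.075726
  t = 1.5000: CF_t = 2.200000, DF = 0.916476, PV = 2.016247
  t = 2.0000: CF_t = 102.200000, DF = 0.890214, PV = 90.979908
Price P = sum_t PV_t = 97.208840
Macaulay numerator sum_t t * PV_t:
  t * PV_t at t = 0.5000: 1.068480
  t * PV_t at t = 1.0000: 2.075726
  t * PV_t at t = 1.5000: 3.024370
  t * PV_t at t = 2.0000: 181.959815
Macaulay duration D = (sum_t t * PV_t) / P = 188.128391 / 97.208840 = 1.935301

Answer: Macaulay duration = 1.9353 years


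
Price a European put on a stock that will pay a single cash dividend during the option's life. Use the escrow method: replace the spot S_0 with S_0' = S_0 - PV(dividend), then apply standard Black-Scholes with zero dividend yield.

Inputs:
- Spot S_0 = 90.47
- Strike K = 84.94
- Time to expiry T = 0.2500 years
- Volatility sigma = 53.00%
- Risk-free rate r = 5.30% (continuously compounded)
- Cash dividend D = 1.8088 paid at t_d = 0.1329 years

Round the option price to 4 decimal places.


Answer: Price = 6.8685

Derivation:
PV(D) = D * exp(-r * t_d) = 1.8088 * 0.99298105 = 1.79610412
S_0' = S_0 - PV(D) = 90.4700 - 1.79610412 = 88.67389588
d1 = (ln(S_0'/K) + (r + sigma^2/2)*T) / (sigma*sqrt(T)) = 0.34484122
d2 = d1 - sigma*sqrt(T) = 0.07984122
exp(-rT) = 0.98683739
N(-d1) = 0.36510687; N(-d2) = 0.46818177
P = K * exp(-rT) * N(-d2) - S_0' * N(-d1) = 84.9400 * 0.98683739 * 0.46818177 - 88.67389588 * 0.36510687 = 6.8685


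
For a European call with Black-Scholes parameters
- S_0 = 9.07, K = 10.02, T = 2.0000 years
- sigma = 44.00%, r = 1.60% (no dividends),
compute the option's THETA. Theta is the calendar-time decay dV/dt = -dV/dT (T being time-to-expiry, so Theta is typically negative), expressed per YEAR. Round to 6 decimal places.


d1 = 0.2024722622; d2 = -0.4197817052
phi(d1) = 0.3908481953; exp(-qT) = 1.0000000000; exp(-rT) = 0.9685065821
Theta = -S*exp(-qT)*phi(d1)*sigma/(2*sqrt(T)) - r*K*exp(-rT)*N(d2) + q*S*exp(-qT)*N(d1)
N(d1) = 0.5802262296; N(d2) = 0.3373224654; sqrt(T) = 1.4142135624
Term 1 = -9.0700 * 1.0000000000 * 0.3908481953 * 0.4400 / (2 * 1.4142135624) = -0.5514715101
Term 2 = -0.0160 * 10.0200 * 0.9685065821 * 0.3373224654 = -0.0523763882
Term 3 = 0 (no dividend yield, q = 0)
Theta = -0.5514715101 + (-0.0523763882) + (0.0000000000) = -0.603848

Answer: Theta = -0.603848


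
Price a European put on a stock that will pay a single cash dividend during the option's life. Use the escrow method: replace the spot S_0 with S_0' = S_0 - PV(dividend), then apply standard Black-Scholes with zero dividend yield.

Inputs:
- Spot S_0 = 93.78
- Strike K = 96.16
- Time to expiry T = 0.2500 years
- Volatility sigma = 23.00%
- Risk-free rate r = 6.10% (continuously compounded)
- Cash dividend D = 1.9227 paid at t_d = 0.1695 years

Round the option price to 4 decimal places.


PV(D) = D * exp(-r * t_d) = 1.9227 * 0.98971377 = 1.90292266
S_0' = S_0 - PV(D) = 93.7800 - 1.90292266 = 91.87707734
d1 = (ln(S_0'/K) + (r + sigma^2/2)*T) / (sigma*sqrt(T)) = -0.20608177
d2 = d1 - sigma*sqrt(T) = -0.32108177
exp(-rT) = 0.98486569
N(-d1) = 0.58163648; N(-d2) = 0.62592579
P = K * exp(-rT) * N(-d2) - S_0' * N(-d1) = 96.1600 * 0.98486569 * 0.62592579 - 91.87707734 * 0.58163648 = 5.8390

Answer: Price = 5.8390


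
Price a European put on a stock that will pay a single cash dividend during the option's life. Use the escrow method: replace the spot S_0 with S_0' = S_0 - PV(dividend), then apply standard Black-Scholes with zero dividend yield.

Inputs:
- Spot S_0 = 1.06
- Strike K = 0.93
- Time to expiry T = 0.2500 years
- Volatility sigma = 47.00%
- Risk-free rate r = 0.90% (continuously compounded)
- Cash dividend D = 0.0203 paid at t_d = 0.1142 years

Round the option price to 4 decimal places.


Answer: Price = 0.0466

Derivation:
PV(D) = D * exp(-r * t_d) = 0.0203 * 0.99897273 = 0.02027915
S_0' = S_0 - PV(D) = 1.0600 - 0.02027915 = 1.03972085
d1 = (ln(S_0'/K) + (r + sigma^2/2)*T) / (sigma*sqrt(T)) = 0.60164026
d2 = d1 - sigma*sqrt(T) = 0.36664026
exp(-rT) = 0.99775253
N(-d1) = 0.27370681; N(-d2) = 0.35694369
P = K * exp(-rT) * N(-d2) - S_0' * N(-d1) = 0.9300 * 0.99775253 * 0.35694369 - 1.03972085 * 0.27370681 = 0.0466


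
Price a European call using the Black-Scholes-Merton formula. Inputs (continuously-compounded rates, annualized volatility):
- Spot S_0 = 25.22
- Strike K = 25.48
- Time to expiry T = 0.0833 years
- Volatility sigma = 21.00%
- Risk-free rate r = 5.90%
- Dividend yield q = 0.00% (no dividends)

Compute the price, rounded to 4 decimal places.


Answer: Price = 0.5462

Derivation:
d1 = (ln(S/K) + (r - q + 0.5*sigma^2) * T) / (sigma * sqrt(T)) = -0.05782965
d2 = d1 - sigma * sqrt(T) = -0.11843931
exp(-rT) = 0.99509736; exp(-qT) = 1.00000000
C = S_0 * exp(-qT) * N(d1) - K * exp(-rT) * N(d2)
N(d1) = 0.47694216; N(d2) = 0.45285979
C = 25.2200 * 1.00000000 * 0.47694216 - 25.4800 * 0.99509736 * 0.45285979 = 0.5462


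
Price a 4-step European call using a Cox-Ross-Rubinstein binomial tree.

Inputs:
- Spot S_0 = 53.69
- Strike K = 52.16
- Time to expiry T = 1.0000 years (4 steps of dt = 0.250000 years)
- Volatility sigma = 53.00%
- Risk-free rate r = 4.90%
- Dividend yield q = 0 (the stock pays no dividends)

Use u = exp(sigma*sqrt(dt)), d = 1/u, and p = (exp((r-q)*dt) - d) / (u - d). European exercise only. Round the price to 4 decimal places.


Answer: Price = V(0,0) = 12.5263

Derivation:
dt = T/N = 0.250000
u = exp(sigma*sqrt(dt)) = 1.303431; d = 1/u = 0.767206
p = (exp((r-q)*dt) - d) / (u - d) = 0.457120
Discount per step: exp(-r*dt) = 0.987825
Stock lattice S(k, i) with i counting down-moves:
  k=0: S(0,0) = 53.6900
  k=1: S(1,0) = 69.9812; S(1,1) = 41.1913
  k=2: S(2,0) = 91.2157; S(2,1) = 53.6900; S(2,2) = 31.6022
  k=3: S(3,0) = 118.8933; S(3,1) = 69.9812; S(3,2) = 41.1913; S(3,3) = 24.2454
  k=4: S(4,0) = 154.9693; S(4,1) = 91.2157; S(4,2) = 53.6900; S(4,3) = 31.6022; S(4,4) = 18.6012
Terminal payoffs V(N, i) = max(S_T - K, 0):
  V(4,0) = 102.809258; V(4,1) = 39.055676; V(4,2) = 1.530000; V(4,3) = 0.000000; V(4,4) = 0.000000
Backward induction: V(k, i) = exp(-r*dt) * [p * V(k+1, i) + (1-p) * V(k+1, i+1)].
  V(3,0) = exp(-r*dt) * [p*102.809258 + (1-p)*39.055676] = 67.368399
  V(3,1) = exp(-r*dt) * [p*39.055676 + (1-p)*1.530000] = 18.456271
  V(3,2) = exp(-r*dt) * [p*1.530000 + (1-p)*0.000000] = 0.690879
  V(3,3) = exp(-r*dt) * [p*0.000000 + (1-p)*0.000000] = 0.000000
  V(2,0) = exp(-r*dt) * [p*67.368399 + (1-p)*18.456271] = 40.318068
  V(2,1) = exp(-r*dt) * [p*18.456271 + (1-p)*0.690879] = 8.704516
  V(2,2) = exp(-r*dt) * [p*0.690879 + (1-p)*0.000000] = 0.311970
  V(1,0) = exp(-r*dt) * [p*40.318068 + (1-p)*8.704516] = 22.873788
  V(1,1) = exp(-r*dt) * [p*8.704516 + (1-p)*0.311970] = 4.097866
  V(0,0) = exp(-r*dt) * [p*22.873788 + (1-p)*4.097866] = 12.526331


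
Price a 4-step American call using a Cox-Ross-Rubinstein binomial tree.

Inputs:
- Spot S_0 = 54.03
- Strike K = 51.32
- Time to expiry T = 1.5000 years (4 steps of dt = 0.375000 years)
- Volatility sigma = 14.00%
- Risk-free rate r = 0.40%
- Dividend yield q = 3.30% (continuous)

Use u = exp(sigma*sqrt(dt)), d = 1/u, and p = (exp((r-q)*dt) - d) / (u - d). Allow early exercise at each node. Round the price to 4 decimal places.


dt = T/N = 0.375000
u = exp(sigma*sqrt(dt)) = 1.089514; d = 1/u = 0.917840
p = (exp((r-q)*dt) - d) / (u - d) = 0.415577
Discount per step: exp(-r*dt) = 0.998501
Stock lattice S(k, i) with i counting down-moves:
  k=0: S(0,0) = 54.0300
  k=1: S(1,0) = 58.8665; S(1,1) = 49.5909
  k=2: S(2,0) = 64.1359; S(2,1) = 54.0300; S(2,2) = 45.5165
  k=3: S(3,0) = 69.8770; S(3,1) = 58.8665; S(3,2) = 49.5909; S(3,3) = 41.7769
  k=4: S(4,0) = 76.1319; S(4,1) = 64.1359; S(4,2) = 54.0300; S(4,3) = 45.5165; S(4,4) = 38.3445
Terminal payoffs V(N, i) = max(S_T - K, 0):
  V(4,0) = 24.811949; V(4,1) = 12.815865; V(4,2) = 2.710000; V(4,3) = 0.000000; V(4,4) = 0.000000
Backward induction: V(k, i) = exp(-r*dt) * [p * V(k+1, i) + (1-p) * V(k+1, i+1)]; then take max(V_cont, immediate exercise) for American.
  V(3,0) = exp(-r*dt) * [p*24.811949 + (1-p)*12.815865] = 17.774476; exercise = 18.556952; V(3,0) = max -> 18.556952
  V(3,1) = exp(-r*dt) * [p*12.815865 + (1-p)*2.710000] = 6.899405; exercise = 7.546466; V(3,1) = max -> 7.546466
  V(3,2) = exp(-r*dt) * [p*2.710000 + (1-p)*0.000000] = 1.124525; exercise = 0.000000; V(3,2) = max -> 1.124525
  V(3,3) = exp(-r*dt) * [p*0.000000 + (1-p)*0.000000] = 0.000000; exercise = 0.000000; V(3,3) = max -> 0.000000
  V(2,0) = exp(-r*dt) * [p*18.556952 + (1-p)*7.546466] = 12.103997; exercise = 12.815865; V(2,0) = max -> 12.815865
  V(2,1) = exp(-r*dt) * [p*7.546466 + (1-p)*1.124525] = 3.787648; exercise = 2.710000; V(2,1) = max -> 3.787648
  V(2,2) = exp(-r*dt) * [p*1.124525 + (1-p)*0.000000] = 0.466626; exercise = 0.000000; V(2,2) = max -> 0.466626
  V(1,0) = exp(-r*dt) * [p*12.815865 + (1-p)*3.787648] = 7.528263; exercise = 7.546466; V(1,0) = max -> 7.546466
  V(1,1) = exp(-r*dt) * [p*3.787648 + (1-p)*0.466626] = 1.843997; exercise = 0.000000; V(1,1) = max -> 1.843997
  V(0,0) = exp(-r*dt) * [p*7.546466 + (1-p)*1.843997] = 4.207494; exercise = 2.710000; V(0,0) = max -> 4.207494

Answer: Price = V(0,0) = 4.2075


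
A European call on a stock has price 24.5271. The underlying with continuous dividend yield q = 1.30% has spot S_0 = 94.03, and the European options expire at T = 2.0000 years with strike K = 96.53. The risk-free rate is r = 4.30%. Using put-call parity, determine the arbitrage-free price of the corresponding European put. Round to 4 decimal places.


Put-call parity: C - P = S_0 * exp(-qT) - K * exp(-rT).
S_0 * exp(-qT) = 94.0300 * 0.97433509 = 91.61672848
K * exp(-rT) = 96.5300 * 0.91759423 = 88.57537114
P = C - S*exp(-qT) + K*exp(-rT)
P = 24.5271 - 91.61672848 + 88.57537114 = 21.4857

Answer: Put price = 21.4857


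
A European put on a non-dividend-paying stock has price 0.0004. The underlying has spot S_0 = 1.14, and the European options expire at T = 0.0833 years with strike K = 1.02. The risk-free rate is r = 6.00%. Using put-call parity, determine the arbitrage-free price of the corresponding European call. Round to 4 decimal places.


Put-call parity: C - P = S_0 * exp(-qT) - K * exp(-rT).
S_0 * exp(-qT) = 1.1400 * 1.00000000 = 1.14000000
K * exp(-rT) = 1.0200 * 0.99501447 = 1.01491476
C = P + S*exp(-qT) - K*exp(-rT)
C = 0.0004 + 1.14000000 - 1.01491476 = 0.1255

Answer: Call price = 0.1255


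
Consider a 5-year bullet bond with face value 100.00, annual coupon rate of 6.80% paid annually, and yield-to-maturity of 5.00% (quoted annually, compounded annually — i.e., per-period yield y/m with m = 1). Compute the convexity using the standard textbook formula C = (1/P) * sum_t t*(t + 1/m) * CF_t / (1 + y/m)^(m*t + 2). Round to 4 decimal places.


Coupon per period c = face * coupon_rate / m = 6.800000
Periods per year m = 1; per-period yield y/m = 0.050000
Number of cashflows N = 5
Cashflows (t years, CF_t, discount factor 1/(1+y/m)^(m*t), PV):
  t = 1.0000: CF_t = 6.800000, DF = 0.952381, PV = 6.476190
  t = 2.0000: CF_t = 6.800000, DF = 0.907029, PV = 6.167800
  t = 3.0000: CF_t = 6.800000, DF = 0.863838, PV = 5.874096
  t = 4.0000: CF_t = 6.800000, DF = 0.822702, PV = 5.594377
  t = 5.0000: CF_t = 106.800000, DF = 0.783526, PV = 83.680595
Price P = sum_t PV_t = 107.793058
Convexity numerator sum_t t*(t + 1/m) * CF_t / (1+y/m)^(m*t + 2):
  t = 1.0000: term = 11.748191
  t = 2.0000: term = 33.566261
  t = 3.0000: term = 63.935735
  t = 4.0000: term = 101.485294
  t = 5.0000: term = 2277.022982
Convexity = (1/P) * sum = 2487.758463 / 107.793058 = 23.079023

Answer: Convexity = 23.0790


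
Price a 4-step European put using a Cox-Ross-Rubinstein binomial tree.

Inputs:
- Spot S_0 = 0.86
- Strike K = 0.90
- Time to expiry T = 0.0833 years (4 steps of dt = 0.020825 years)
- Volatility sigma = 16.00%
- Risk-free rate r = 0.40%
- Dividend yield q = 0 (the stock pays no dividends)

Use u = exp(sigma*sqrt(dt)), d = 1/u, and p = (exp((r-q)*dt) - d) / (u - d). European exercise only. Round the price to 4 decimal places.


dt = T/N = 0.020825
u = exp(sigma*sqrt(dt)) = 1.023358; d = 1/u = 0.977175
p = (exp((r-q)*dt) - d) / (u - d) = 0.496032
Discount per step: exp(-r*dt) = 0.999917
Stock lattice S(k, i) with i counting down-moves:
  k=0: S(0,0) = 0.8600
  k=1: S(1,0) = 0.8801; S(1,1) = 0.8404
  k=2: S(2,0) = 0.9006; S(2,1) = 0.8600; S(2,2) = 0.8212
  k=3: S(3,0) = 0.9217; S(3,1) = 0.8801; S(3,2) = 0.8404; S(3,3) = 0.8024
  k=4: S(4,0) = 0.9432; S(4,1) = 0.9006; S(4,2) = 0.8600; S(4,3) = 0.8212; S(4,4) = 0.7841
Terminal payoffs V(N, i) = max(K - S_T, 0):
  V(4,0) = 0.000000; V(4,1) = 0.000000; V(4,2) = 0.040000; V(4,3) = 0.078811; V(4,4) = 0.115870
Backward induction: V(k, i) = exp(-r*dt) * [p * V(k+1, i) + (1-p) * V(k+1, i+1)].
  V(3,0) = exp(-r*dt) * [p*0.000000 + (1-p)*0.000000] = 0.000000
  V(3,1) = exp(-r*dt) * [p*0.000000 + (1-p)*0.040000] = 0.020157
  V(3,2) = exp(-r*dt) * [p*0.040000 + (1-p)*0.078811] = 0.059554
  V(3,3) = exp(-r*dt) * [p*0.078811 + (1-p)*0.115870] = 0.097479
  V(2,0) = exp(-r*dt) * [p*0.000000 + (1-p)*0.020157] = 0.010158
  V(2,1) = exp(-r*dt) * [p*0.020157 + (1-p)*0.059554] = 0.040009
  V(2,2) = exp(-r*dt) * [p*0.059554 + (1-p)*0.097479] = 0.078661
  V(1,0) = exp(-r*dt) * [p*0.010158 + (1-p)*0.040009] = 0.025200
  V(1,1) = exp(-r*dt) * [p*0.040009 + (1-p)*0.078661] = 0.059483
  V(0,0) = exp(-r*dt) * [p*0.025200 + (1-p)*0.059483] = 0.042474

Answer: Price = V(0,0) = 0.0425


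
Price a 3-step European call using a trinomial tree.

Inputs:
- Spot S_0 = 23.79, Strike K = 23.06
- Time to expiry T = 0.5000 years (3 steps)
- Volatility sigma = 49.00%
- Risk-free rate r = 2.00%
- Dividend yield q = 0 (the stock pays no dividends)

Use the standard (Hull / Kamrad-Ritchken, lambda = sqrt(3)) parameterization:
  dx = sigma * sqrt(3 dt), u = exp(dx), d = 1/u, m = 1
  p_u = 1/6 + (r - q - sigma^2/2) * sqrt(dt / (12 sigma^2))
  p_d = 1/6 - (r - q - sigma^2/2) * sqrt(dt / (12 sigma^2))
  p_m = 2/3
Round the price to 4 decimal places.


Answer: Price = V(0,0) = 3.5204

Derivation:
dt = T/N = 0.166667; dx = sigma*sqrt(3*dt) = 0.346482
u = exp(dx) = 1.414084; d = 1/u = 0.707171
p_u = 0.142603, p_m = 0.666667, p_d = 0.190730
Discount per step: exp(-r*dt) = 0.996672
Stock lattice S(k, j) with j the centered position index:
  k=0: S(0,+0) = 23.7900
  k=1: S(1,-1) = 16.8236; S(1,+0) = 23.7900; S(1,+1) = 33.6411
  k=2: S(2,-2) = 11.8972; S(2,-1) = 16.8236; S(2,+0) = 23.7900; S(2,+1) = 33.6411; S(2,+2) = 47.5713
  k=3: S(3,-3) = 8.4133; S(3,-2) = 11.8972; S(3,-1) = 16.8236; S(3,+0) = 23.7900; S(3,+1) = 33.6411; S(3,+2) = 47.5713; S(3,+3) = 67.2699
Terminal payoffs V(N, j) = max(S_T - K, 0):
  V(3,-3) = 0.000000; V(3,-2) = 0.000000; V(3,-1) = 0.000000; V(3,+0) = 0.730000; V(3,+1) = 10.581070; V(3,+2) = 24.511316; V(3,+3) = 44.209860
Backward induction: V(k, j) = exp(-r*dt) * [p_u * V(k+1, j+1) + p_m * V(k+1, j) + p_d * V(k+1, j-1)]
  V(2,-2) = exp(-r*dt) * [p_u*0.000000 + p_m*0.000000 + p_d*0.000000] = 0.000000
  V(2,-1) = exp(-r*dt) * [p_u*0.730000 + p_m*0.000000 + p_d*0.000000] = 0.103754
  V(2,+0) = exp(-r*dt) * [p_u*10.581070 + p_m*0.730000 + p_d*0.000000] = 1.988922
  V(2,+1) = exp(-r*dt) * [p_u*24.511316 + p_m*10.581070 + p_d*0.730000] = 10.653107
  V(2,+2) = exp(-r*dt) * [p_u*44.209860 + p_m*24.511316 + p_d*10.581070] = 24.581405
  V(1,-1) = exp(-r*dt) * [p_u*1.988922 + p_m*0.103754 + p_d*0.000000] = 0.351622
  V(1,+0) = exp(-r*dt) * [p_u*10.653107 + p_m*1.988922 + p_d*0.103754] = 2.855373
  V(1,+1) = exp(-r*dt) * [p_u*24.581405 + p_m*10.653107 + p_d*1.988922] = 10.950248
  V(0,+0) = exp(-r*dt) * [p_u*10.950248 + p_m*2.855373 + p_d*0.351622] = 3.520435
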